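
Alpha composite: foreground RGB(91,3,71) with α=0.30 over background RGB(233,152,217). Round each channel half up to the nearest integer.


C = α×F + (1-α)×B, with 1-α = 0.70
R: 0.30×91 + 0.70×233 = 27.30 + 163.10 = 190.40 → 190
G: 0.30×3 + 0.70×152 = 0.90 + 106.40 = 107.30 → 107
B: 0.30×71 + 0.70×217 = 21.30 + 151.90 = 173.20 → 173
= RGB(190, 107, 173)


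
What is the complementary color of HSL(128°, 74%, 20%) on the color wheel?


Complement = opposite side of color wheel = hue + 180°
H' = (128 + 180) mod 360 = 308°
S and L unchanged.
= HSL(308°, 74%, 20%)


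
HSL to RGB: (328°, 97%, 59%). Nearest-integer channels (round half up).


H=328°, S=0.97, L=0.59
C = (1-|2L-1|)×S = (1-|0.18|)×0.97 = 0.7954
H' = H/60 = 328/60 ≈ 5.4667; X = C×(1-|H' mod 2 - 1|) ≈ 0.4242
m = L - C/2 = 0.59 - 0.3977 = 0.1923
Sector ⌊H'⌋ = 5 → (R',G',B') = (0.7954, 0.0, ≈0.4242)
RGB = ((R'+m)×255, (G'+m)×255, (B'+m)×255) = (251.8635, 49.0365, 157.2109)
Round half up → RGB(252, 49, 157)


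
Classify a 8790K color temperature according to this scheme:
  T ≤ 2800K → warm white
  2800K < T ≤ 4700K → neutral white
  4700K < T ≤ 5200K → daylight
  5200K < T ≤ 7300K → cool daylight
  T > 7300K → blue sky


Temperature: 8790K
8790K > 7300K → blue sky
Classification: blue sky


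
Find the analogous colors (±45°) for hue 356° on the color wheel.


Base hue: 356°
Left analog: (356 - 45) mod 360 = 311°
Right analog: (356 + 45) mod 360 = 41°
Analogous hues = 311° and 41°


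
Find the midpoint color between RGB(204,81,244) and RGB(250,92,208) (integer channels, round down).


Midpoint: each channel = ⌊(C₁+C₂)/2⌋
R: ⌊(204+250)/2⌋ = 227
G: ⌊(81+92)/2⌋ = 86
B: ⌊(244+208)/2⌋ = 226
= RGB(227, 86, 226)


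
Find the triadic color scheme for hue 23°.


Triadic: equally spaced at 120° intervals
H1 = 23°
H2 = (23 + 120) mod 360 = 143°
H3 = (23 + 240) mod 360 = 263°
Triadic = 23°, 143°, 263°


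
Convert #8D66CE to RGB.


8D → 141 (R)
66 → 102 (G)
CE → 206 (B)
= RGB(141, 102, 206)


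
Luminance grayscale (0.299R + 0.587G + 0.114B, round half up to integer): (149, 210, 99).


Gray = 0.299×R + 0.587×G + 0.114×B
Gray = 0.299×149 + 0.587×210 + 0.114×99
Gray = 44.551 + 123.270 + 11.286
Gray = 179.107 → round half up → 179
Gray = 179


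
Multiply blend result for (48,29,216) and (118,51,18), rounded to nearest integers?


Multiply: C = A×B/255, rounded to nearest integer
R: 48×118/255 = 5664/255 ≈ 22.212 → 22
G: 29×51/255 = 1479/255 ≈ 5.800 → 6
B: 216×18/255 = 3888/255 ≈ 15.247 → 15
= RGB(22, 6, 15)


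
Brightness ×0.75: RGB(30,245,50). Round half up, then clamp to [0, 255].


Multiply each channel by 0.75, round half up, clamp to [0, 255]
R: 30×0.75 = 22.5 → round → 23
G: 245×0.75 = 183.75 → round → 184
B: 50×0.75 = 37.5 → round → 38
= RGB(23, 184, 38)


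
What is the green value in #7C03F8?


Color: #7C03F8
R = 7C = 124
G = 03 = 3
B = F8 = 248
Green = 3


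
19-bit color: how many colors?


Colors = 2^bits = 2^19
= 524,288 colors


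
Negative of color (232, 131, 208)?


Invert: (255-R, 255-G, 255-B)
R: 255-232 = 23
G: 255-131 = 124
B: 255-208 = 47
= RGB(23, 124, 47)


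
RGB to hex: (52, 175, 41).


R = 52 → 34 (hex)
G = 175 → AF (hex)
B = 41 → 29 (hex)
Hex = #34AF29


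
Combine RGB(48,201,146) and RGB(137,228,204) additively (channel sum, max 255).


Additive: each channel = min(255, C₁+C₂)
R: 48+137 = 185 → 185
G: 201+228 = 429 → 255
B: 146+204 = 350 → 255
= RGB(185, 255, 255)


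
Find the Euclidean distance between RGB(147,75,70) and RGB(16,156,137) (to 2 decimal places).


d = √[(R₁-R₂)² + (G₁-G₂)² + (B₁-B₂)²]
d = √[(147-16)² + (75-156)² + (70-137)²]
d = √[17161 + 6561 + 4489]
d = √28211
d ≈ 167.96


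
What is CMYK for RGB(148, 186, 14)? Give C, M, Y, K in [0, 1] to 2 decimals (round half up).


R'=148/255≈0.5804, G'=186/255≈0.7294, B'=14/255≈0.0549
K = 1 - max(R',G',B') = 1 - 186/255 = 69/255 = 0.27058… → 0.27
(1-R'-K)/(1-K) simplifies to (max-R)/max with max = 186:
C = (186-148)/186 = 38/186 = 0.20430… → 0.20
M = (186-186)/186 = 0/186 = 0 → 0.00
Y = (186-14)/186 = 172/186 = 0.92473… → 0.92
= CMYK(0.20, 0.00, 0.92, 0.27)


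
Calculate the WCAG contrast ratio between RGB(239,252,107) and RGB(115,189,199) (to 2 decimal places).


Linearize each sRGB channel c=v/255: c/12.92 if c ≤ 0.04045 else ((c+0.055)/1.055)^2.4
L = 0.2126×R_lin + 0.7152×G_lin + 0.0722×B_lin
Color 1 (239,252,107):
  R=239: 239/255≈0.9373 > 0.04045 → ((0.9373+0.055)/1.055)^2.4 ≈ 0.86316
  G=252: 252/255≈0.9882 > 0.04045 → ((0.9882+0.055)/1.055)^2.4 ≈ 0.97345
  B=107: 107/255≈0.4196 > 0.04045 → ((0.4196+0.055)/1.055)^2.4 ≈ 0.14703
  L1 = 0.2126×0.86316 + 0.7152×0.97345 + 0.0722×0.14703 ≈ 0.89033
Color 2 (115,189,199):
  R=115: 115/255≈0.4510 > 0.04045 → ((0.4510+0.055)/1.055)^2.4 ≈ 0.17144
  G=189: 189/255≈0.7412 > 0.04045 → ((0.7412+0.055)/1.055)^2.4 ≈ 0.50888
  B=199: 199/255≈0.7804 > 0.04045 → ((0.7804+0.055)/1.055)^2.4 ≈ 0.57112
  L2 = 0.2126×0.17144 + 0.7152×0.50888 + 0.0722×0.57112 ≈ 0.44164
Lighter = 0.89033, Darker = 0.44164
Ratio = (L_lighter + 0.05) / (L_darker + 0.05)
Ratio = (0.89033 + 0.05) / (0.44164 + 0.05) = 0.94033 / 0.49164 ≈ 1.9127
Ratio ≈ 1.91:1


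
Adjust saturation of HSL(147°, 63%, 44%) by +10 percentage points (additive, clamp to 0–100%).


Original S = 63%
Adjustment = +10 percentage points
New S = 63 + (10) = 73
Clamp to [0, 100] → 73
= HSL(147°, 73%, 44%)


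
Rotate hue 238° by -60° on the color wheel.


New hue = (H + rotation) mod 360
New hue = (238 -60) mod 360
= 178 mod 360
= 178°


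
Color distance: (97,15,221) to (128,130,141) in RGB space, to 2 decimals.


d = √[(R₁-R₂)² + (G₁-G₂)² + (B₁-B₂)²]
d = √[(97-128)² + (15-130)² + (221-141)²]
d = √[961 + 13225 + 6400]
d = √20586
d ≈ 143.48


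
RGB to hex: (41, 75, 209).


R = 41 → 29 (hex)
G = 75 → 4B (hex)
B = 209 → D1 (hex)
Hex = #294BD1


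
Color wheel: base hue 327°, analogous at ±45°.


Base hue: 327°
Left analog: (327 - 45) mod 360 = 282°
Right analog: (327 + 45) mod 360 = 12°
Analogous hues = 282° and 12°


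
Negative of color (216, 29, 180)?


Invert: (255-R, 255-G, 255-B)
R: 255-216 = 39
G: 255-29 = 226
B: 255-180 = 75
= RGB(39, 226, 75)


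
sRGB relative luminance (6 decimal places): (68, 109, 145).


Linearize each channel (sRGB transfer function): c = v/255; c_lin = c/12.92 if c ≤ 0.04045, else ((c+0.055)/1.055)^2.4
  R: 68/255 ≈ 0.266667 > 0.04045 → ((0.266667+0.055)/1.055)^2.4 ≈ 0.057805
  G: 109/255 ≈ 0.427451 > 0.04045 → ((0.427451+0.055)/1.055)^2.4 ≈ 0.152926
  B: 145/255 ≈ 0.568627 > 0.04045 → ((0.568627+0.055)/1.055)^2.4 ≈ 0.283149
R_lin = 0.057805, G_lin = 0.152926, B_lin = 0.283149
L = 0.2126×R + 0.7152×G + 0.0722×B
L = 0.2126×0.057805 + 0.7152×0.152926 + 0.0722×0.283149
L ≈ 0.142106


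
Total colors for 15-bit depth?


Colors = 2^bits = 2^15
= 32,768 colors


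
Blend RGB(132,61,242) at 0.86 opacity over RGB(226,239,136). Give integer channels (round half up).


C = α×F + (1-α)×B, with 1-α = 0.14
R: 0.86×132 + 0.14×226 = 113.52 + 31.64 = 145.16 → 145
G: 0.86×61 + 0.14×239 = 52.46 + 33.46 = 85.92 → 86
B: 0.86×242 + 0.14×136 = 208.12 + 19.04 = 227.16 → 227
= RGB(145, 86, 227)


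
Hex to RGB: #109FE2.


10 → 16 (R)
9F → 159 (G)
E2 → 226 (B)
= RGB(16, 159, 226)


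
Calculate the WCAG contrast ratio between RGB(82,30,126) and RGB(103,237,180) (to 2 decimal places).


Linearize each sRGB channel c=v/255: c/12.92 if c ≤ 0.04045 else ((c+0.055)/1.055)^2.4
L = 0.2126×R_lin + 0.7152×G_lin + 0.0722×B_lin
Color 1 (82,30,126):
  R=82: 82/255≈0.3216 > 0.04045 → ((0.3216+0.055)/1.055)^2.4 ≈ 0.08438
  G=30: 30/255≈0.1176 > 0.04045 → ((0.1176+0.055)/1.055)^2.4 ≈ 0.01298
  B=126: 126/255≈0.4941 > 0.04045 → ((0.4941+0.055)/1.055)^2.4 ≈ 0.20864
  L1 = 0.2126×0.08438 + 0.7152×0.01298 + 0.0722×0.20864 ≈ 0.04229
Color 2 (103,237,180):
  R=103: 103/255≈0.4039 > 0.04045 → ((0.4039+0.055)/1.055)^2.4 ≈ 0.13563
  G=237: 237/255≈0.9294 > 0.04045 → ((0.9294+0.055)/1.055)^2.4 ≈ 0.84687
  B=180: 180/255≈0.7059 > 0.04045 → ((0.7059+0.055)/1.055)^2.4 ≈ 0.45641
  L2 = 0.2126×0.13563 + 0.7152×0.84687 + 0.0722×0.45641 ≈ 0.66747
Lighter = 0.66747, Darker = 0.04229
Ratio = (L_lighter + 0.05) / (L_darker + 0.05)
Ratio = (0.66747 + 0.05) / (0.04229 + 0.05) = 0.71747 / 0.09229 ≈ 7.7743
Ratio ≈ 7.77:1


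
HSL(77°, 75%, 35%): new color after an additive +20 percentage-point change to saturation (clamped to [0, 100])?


Original S = 75%
Adjustment = +20 percentage points
New S = 75 + (20) = 95
Clamp to [0, 100] → 95
= HSL(77°, 95%, 35%)


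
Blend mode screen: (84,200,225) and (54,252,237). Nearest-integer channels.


Screen: C = 255 - (255-A)×(255-B)/255, rounded to nearest integer
R: 255 - (255-84)×(255-54)/255 = 255 - 34371/255 ≈ 255 - 134.788 = 120.212 → 120
G: 255 - (255-200)×(255-252)/255 = 255 - 165/255 ≈ 255 - 0.647 = 254.353 → 254
B: 255 - (255-225)×(255-237)/255 = 255 - 540/255 ≈ 255 - 2.118 = 252.882 → 253
= RGB(120, 254, 253)


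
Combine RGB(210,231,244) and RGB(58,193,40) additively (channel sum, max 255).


Additive: each channel = min(255, C₁+C₂)
R: 210+58 = 268 → 255
G: 231+193 = 424 → 255
B: 244+40 = 284 → 255
= RGB(255, 255, 255)


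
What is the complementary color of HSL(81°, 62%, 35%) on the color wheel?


Complement = opposite side of color wheel = hue + 180°
H' = (81 + 180) mod 360 = 261°
S and L unchanged.
= HSL(261°, 62%, 35%)


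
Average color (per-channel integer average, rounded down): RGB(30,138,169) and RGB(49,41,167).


Midpoint: each channel = ⌊(C₁+C₂)/2⌋
R: ⌊(30+49)/2⌋ = 39
G: ⌊(138+41)/2⌋ = 89
B: ⌊(169+167)/2⌋ = 168
= RGB(39, 89, 168)


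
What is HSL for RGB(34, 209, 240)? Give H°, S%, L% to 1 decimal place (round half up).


Normalize: R'=34/255≈0.1333, G'=209/255≈0.8196, B'=240/255≈0.9412
Max=240/255, Min=34/255, Δ=Max-Min=206/255
L = (Max+Min)/2 = (240+34)/510 = 274/510 = 0.53725… → L = 53.7%
L > 0.5 → S = Δ/(2-Max-Min) = 206/(510-240-34) = 206/236 = 0.87288… → S = 87.3%
(the 1/255 factors cancel in S and H, so raw channel differences can be used)
Max is B' → H = 60 × ((R-G)/Δ + 4) = 60 × ((34-209)/206 + 4)
  -175/206 + 4 = -0.8495… + 4 = 3.1504…
  H = 60 × 3.1504… = 189.029…° → H = 189.0°
= HSL(189.0°, 87.3%, 53.7%)


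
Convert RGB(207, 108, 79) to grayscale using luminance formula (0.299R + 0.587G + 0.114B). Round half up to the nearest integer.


Gray = 0.299×R + 0.587×G + 0.114×B
Gray = 0.299×207 + 0.587×108 + 0.114×79
Gray = 61.893 + 63.396 + 9.006
Gray = 134.295 → round half up → 134
Gray = 134


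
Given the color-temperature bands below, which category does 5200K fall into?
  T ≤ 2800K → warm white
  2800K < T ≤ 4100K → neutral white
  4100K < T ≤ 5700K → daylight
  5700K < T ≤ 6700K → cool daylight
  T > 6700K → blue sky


Temperature: 5200K
4100K < 5200K ≤ 5700K → daylight
Classification: daylight


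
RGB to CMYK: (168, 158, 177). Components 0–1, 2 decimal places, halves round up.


R'=168/255≈0.6588, G'=158/255≈0.6196, B'=177/255≈0.6941
K = 1 - max(R',G',B') = 1 - 177/255 = 78/255 = 0.30588… → 0.31
(1-R'-K)/(1-K) simplifies to (max-R)/max with max = 177:
C = (177-168)/177 = 9/177 = 0.05084… → 0.05
M = (177-158)/177 = 19/177 = 0.10734… → 0.11
Y = (177-177)/177 = 0/177 = 0 → 0.00
= CMYK(0.05, 0.11, 0.00, 0.31)


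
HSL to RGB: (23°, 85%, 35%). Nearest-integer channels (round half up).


H=23°, S=0.85, L=0.35
C = (1-|2L-1|)×S = (1-|-0.30|)×0.85 = 0.595
H' = H/60 = 23/60 ≈ 0.3833; X = C×(1-|H' mod 2 - 1|) ≈ 0.2281
m = L - C/2 = 0.35 - 0.2975 = 0.0525
Sector ⌊H'⌋ = 0 → (R',G',B') = (0.595, ≈0.2281, 0.0)
RGB = ((R'+m)×255, (G'+m)×255, (B'+m)×255) = (165.1125, 71.54875, 13.3875)
Round half up → RGB(165, 72, 13)


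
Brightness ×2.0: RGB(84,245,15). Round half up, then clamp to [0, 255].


Multiply each channel by 2.0, round half up, clamp to [0, 255]
R: 84×2.0 = 168
G: 245×2.0 = 490 → clamp → 255
B: 15×2.0 = 30
= RGB(168, 255, 30)


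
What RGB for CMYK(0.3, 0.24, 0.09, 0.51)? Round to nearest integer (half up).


R = 255 × (1-C) × (1-K) = 255 × 0.70 × 0.49 = 87.465 → 87
G = 255 × (1-M) × (1-K) = 255 × 0.76 × 0.49 = 94.962 → 95
B = 255 × (1-Y) × (1-K) = 255 × 0.91 × 0.49 = 113.7045 → 114
= RGB(87, 95, 114)


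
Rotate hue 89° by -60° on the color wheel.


New hue = (H + rotation) mod 360
New hue = (89 -60) mod 360
= 29 mod 360
= 29°


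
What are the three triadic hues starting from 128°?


Triadic: equally spaced at 120° intervals
H1 = 128°
H2 = (128 + 120) mod 360 = 248°
H3 = (128 + 240) mod 360 = 8°
Triadic = 128°, 248°, 8°


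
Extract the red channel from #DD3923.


Color: #DD3923
R = DD = 221
G = 39 = 57
B = 23 = 35
Red = 221


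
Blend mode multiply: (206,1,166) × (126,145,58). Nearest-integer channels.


Multiply: C = A×B/255, rounded to nearest integer
R: 206×126/255 = 25956/255 ≈ 101.788 → 102
G: 1×145/255 = 145/255 ≈ 0.569 → 1
B: 166×58/255 = 9628/255 ≈ 37.757 → 38
= RGB(102, 1, 38)


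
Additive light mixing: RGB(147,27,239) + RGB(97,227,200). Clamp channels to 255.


Additive: each channel = min(255, C₁+C₂)
R: 147+97 = 244 → 244
G: 27+227 = 254 → 254
B: 239+200 = 439 → 255
= RGB(244, 254, 255)


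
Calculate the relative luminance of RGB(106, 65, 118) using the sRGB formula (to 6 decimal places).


Linearize each channel (sRGB transfer function): c = v/255; c_lin = c/12.92 if c ≤ 0.04045, else ((c+0.055)/1.055)^2.4
  R: 106/255 ≈ 0.415686 > 0.04045 → ((0.415686+0.055)/1.055)^2.4 ≈ 0.144128
  G: 65/255 ≈ 0.254902 > 0.04045 → ((0.254902+0.055)/1.055)^2.4 ≈ 0.052861
  B: 118/255 ≈ 0.462745 > 0.04045 → ((0.462745+0.055)/1.055)^2.4 ≈ 0.181164
R_lin = 0.144128, G_lin = 0.052861, B_lin = 0.181164
L = 0.2126×R + 0.7152×G + 0.0722×B
L = 0.2126×0.144128 + 0.7152×0.052861 + 0.0722×0.181164
L ≈ 0.081528


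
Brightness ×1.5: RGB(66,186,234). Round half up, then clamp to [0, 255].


Multiply each channel by 1.5, round half up, clamp to [0, 255]
R: 66×1.5 = 99
G: 186×1.5 = 279 → clamp → 255
B: 234×1.5 = 351 → clamp → 255
= RGB(99, 255, 255)


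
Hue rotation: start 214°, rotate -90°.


New hue = (H + rotation) mod 360
New hue = (214 -90) mod 360
= 124 mod 360
= 124°


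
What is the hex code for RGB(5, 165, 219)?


R = 5 → 05 (hex)
G = 165 → A5 (hex)
B = 219 → DB (hex)
Hex = #05A5DB


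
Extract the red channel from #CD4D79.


Color: #CD4D79
R = CD = 205
G = 4D = 77
B = 79 = 121
Red = 205


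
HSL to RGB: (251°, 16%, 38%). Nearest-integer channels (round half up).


H=251°, S=0.16, L=0.38
C = (1-|2L-1|)×S = (1-|-0.24|)×0.16 = 0.1216
H' = H/60 = 251/60 ≈ 4.1833; X = C×(1-|H' mod 2 - 1|) ≈ 0.0223
m = L - C/2 = 0.38 - 0.0608 = 0.3192
Sector ⌊H'⌋ = 4 → (R',G',B') = (≈0.0223, 0.0, 0.1216)
RGB = ((R'+m)×255, (G'+m)×255, (B'+m)×255) = (87.0808, 81.396, 112.404)
Round half up → RGB(87, 81, 112)


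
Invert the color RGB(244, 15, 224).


Invert: (255-R, 255-G, 255-B)
R: 255-244 = 11
G: 255-15 = 240
B: 255-224 = 31
= RGB(11, 240, 31)


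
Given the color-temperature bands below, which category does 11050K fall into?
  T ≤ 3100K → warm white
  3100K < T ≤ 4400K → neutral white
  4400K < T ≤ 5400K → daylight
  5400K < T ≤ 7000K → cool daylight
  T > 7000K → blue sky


Temperature: 11050K
11050K > 7000K → blue sky
Classification: blue sky


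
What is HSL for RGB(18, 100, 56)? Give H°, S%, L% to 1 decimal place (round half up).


Normalize: R'=18/255≈0.0706, G'=100/255≈0.3922, B'=56/255≈0.2196
Max=100/255, Min=18/255, Δ=Max-Min=82/255
L = (Max+Min)/2 = (100+18)/510 = 118/510 = 0.23137… → L = 23.1%
L ≤ 0.5 → S = Δ/(Max+Min) = 82/(100+18) = 82/118 = 0.69491… → S = 69.5%
(the 1/255 factors cancel in S and H, so raw channel differences can be used)
Max is G' → H = 60 × ((B-R)/Δ + 2) = 60 × ((56-18)/82 + 2)
  38/82 + 2 = 0.4634… + 2 = 2.4634…
  H = 60 × 2.4634… = 147.804…° → H = 147.8°
= HSL(147.8°, 69.5%, 23.1%)


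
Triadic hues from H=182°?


Triadic: equally spaced at 120° intervals
H1 = 182°
H2 = (182 + 120) mod 360 = 302°
H3 = (182 + 240) mod 360 = 62°
Triadic = 182°, 302°, 62°


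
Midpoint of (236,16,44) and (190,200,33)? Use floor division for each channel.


Midpoint: each channel = ⌊(C₁+C₂)/2⌋
R: ⌊(236+190)/2⌋ = 213
G: ⌊(16+200)/2⌋ = 108
B: ⌊(44+33)/2⌋ = 38
= RGB(213, 108, 38)


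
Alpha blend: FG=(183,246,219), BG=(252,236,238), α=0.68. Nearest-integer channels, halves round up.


C = α×F + (1-α)×B, with 1-α = 0.32
R: 0.68×183 + 0.32×252 = 124.44 + 80.64 = 205.08 → 205
G: 0.68×246 + 0.32×236 = 167.28 + 75.52 = 242.80 → 243
B: 0.68×219 + 0.32×238 = 148.92 + 76.16 = 225.08 → 225
= RGB(205, 243, 225)


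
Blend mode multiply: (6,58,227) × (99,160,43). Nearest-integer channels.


Multiply: C = A×B/255, rounded to nearest integer
R: 6×99/255 = 594/255 ≈ 2.329 → 2
G: 58×160/255 = 9280/255 ≈ 36.392 → 36
B: 227×43/255 = 9761/255 ≈ 38.278 → 38
= RGB(2, 36, 38)


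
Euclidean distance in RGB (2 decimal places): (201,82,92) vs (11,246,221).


d = √[(R₁-R₂)² + (G₁-G₂)² + (B₁-B₂)²]
d = √[(201-11)² + (82-246)² + (92-221)²]
d = √[36100 + 26896 + 16641]
d = √79637
d ≈ 282.20


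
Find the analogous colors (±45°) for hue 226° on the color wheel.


Base hue: 226°
Left analog: (226 - 45) mod 360 = 181°
Right analog: (226 + 45) mod 360 = 271°
Analogous hues = 181° and 271°


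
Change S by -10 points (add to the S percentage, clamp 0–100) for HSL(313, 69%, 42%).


Original S = 69%
Adjustment = -10 percentage points
New S = 69 + (-10) = 59
Clamp to [0, 100] → 59
= HSL(313°, 59%, 42%)


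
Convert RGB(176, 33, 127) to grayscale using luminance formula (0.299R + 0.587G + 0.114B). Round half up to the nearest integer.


Gray = 0.299×R + 0.587×G + 0.114×B
Gray = 0.299×176 + 0.587×33 + 0.114×127
Gray = 52.624 + 19.371 + 14.478
Gray = 86.473 → round half up → 86
Gray = 86


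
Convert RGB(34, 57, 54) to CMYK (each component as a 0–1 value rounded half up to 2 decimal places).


R'=34/255≈0.1333, G'=57/255≈0.2235, B'=54/255≈0.2118
K = 1 - max(R',G',B') = 1 - 57/255 = 198/255 = 0.77647… → 0.78
(1-R'-K)/(1-K) simplifies to (max-R)/max with max = 57:
C = (57-34)/57 = 23/57 = 0.40350… → 0.40
M = (57-57)/57 = 0/57 = 0 → 0.00
Y = (57-54)/57 = 3/57 = 0.05263… → 0.05
= CMYK(0.40, 0.00, 0.05, 0.78)


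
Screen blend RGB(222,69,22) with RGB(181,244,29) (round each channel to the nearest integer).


Screen: C = 255 - (255-A)×(255-B)/255, rounded to nearest integer
R: 255 - (255-222)×(255-181)/255 = 255 - 2442/255 ≈ 255 - 9.576 = 245.424 → 245
G: 255 - (255-69)×(255-244)/255 = 255 - 2046/255 ≈ 255 - 8.024 = 246.976 → 247
B: 255 - (255-22)×(255-29)/255 = 255 - 52658/255 ≈ 255 - 206.502 = 48.498 → 48
= RGB(245, 247, 48)


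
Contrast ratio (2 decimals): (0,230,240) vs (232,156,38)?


Linearize each sRGB channel c=v/255: c/12.92 if c ≤ 0.04045 else ((c+0.055)/1.055)^2.4
L = 0.2126×R_lin + 0.7152×G_lin + 0.0722×B_lin
Color 1 (0,230,240):
  R=0: 0/255≈0.0000 ≤ 0.04045 → 0.0000/12.92 ≈ 0.00000
  G=230: 230/255≈0.9020 > 0.04045 → ((0.9020+0.055)/1.055)^2.4 ≈ 0.79130
  B=240: 240/255≈0.9412 > 0.04045 → ((0.9412+0.055)/1.055)^2.4 ≈ 0.87137
  L1 = 0.2126×0.00000 + 0.7152×0.79130 + 0.0722×0.87137 ≈ 0.62885
Color 2 (232,156,38):
  R=232: 232/255≈0.9098 > 0.04045 → ((0.9098+0.055)/1.055)^2.4 ≈ 0.80695
  G=156: 156/255≈0.6118 > 0.04045 → ((0.6118+0.055)/1.055)^2.4 ≈ 0.33245
  B=38: 38/255≈0.1490 > 0.04045 → ((0.1490+0.055)/1.055)^2.4 ≈ 0.01938
  L2 = 0.2126×0.80695 + 0.7152×0.33245 + 0.0722×0.01938 ≈ 0.41073
Lighter = 0.62885, Darker = 0.41073
Ratio = (L_lighter + 0.05) / (L_darker + 0.05)
Ratio = (0.62885 + 0.05) / (0.41073 + 0.05) = 0.67885 / 0.46073 ≈ 1.4734
Ratio ≈ 1.47:1


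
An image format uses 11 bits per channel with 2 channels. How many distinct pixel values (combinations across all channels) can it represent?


Total bits = 11 bits/channel × 2 channels = 22 bits
Distinct pixel values = 2^22
= 4,194,304 pixel values


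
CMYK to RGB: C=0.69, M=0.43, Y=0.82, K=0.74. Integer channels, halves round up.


R = 255 × (1-C) × (1-K) = 255 × 0.31 × 0.26 = 20.553 → 21
G = 255 × (1-M) × (1-K) = 255 × 0.57 × 0.26 = 37.791 → 38
B = 255 × (1-Y) × (1-K) = 255 × 0.18 × 0.26 = 11.934 → 12
= RGB(21, 38, 12)


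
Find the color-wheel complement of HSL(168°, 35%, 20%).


Complement = opposite side of color wheel = hue + 180°
H' = (168 + 180) mod 360 = 348°
S and L unchanged.
= HSL(348°, 35%, 20%)


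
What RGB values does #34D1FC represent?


34 → 52 (R)
D1 → 209 (G)
FC → 252 (B)
= RGB(52, 209, 252)


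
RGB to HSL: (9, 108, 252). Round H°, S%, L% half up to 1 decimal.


Normalize: R'=9/255≈0.0353, G'=108/255≈0.4235, B'=252/255≈0.9882
Max=252/255, Min=9/255, Δ=Max-Min=243/255
L = (Max+Min)/2 = (252+9)/510 = 261/510 = 0.51176… → L = 51.2%
L > 0.5 → S = Δ/(2-Max-Min) = 243/(510-252-9) = 243/249 = 0.97590… → S = 97.6%
(the 1/255 factors cancel in S and H, so raw channel differences can be used)
Max is B' → H = 60 × ((R-G)/Δ + 4) = 60 × ((9-108)/243 + 4)
  -99/243 + 4 = -0.4074… + 4 = 3.5925…
  H = 60 × 3.5925… = 215.555…° → H = 215.6°
= HSL(215.6°, 97.6%, 51.2%)


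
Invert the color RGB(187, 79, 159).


Invert: (255-R, 255-G, 255-B)
R: 255-187 = 68
G: 255-79 = 176
B: 255-159 = 96
= RGB(68, 176, 96)


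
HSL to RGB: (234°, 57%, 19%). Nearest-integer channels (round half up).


H=234°, S=0.57, L=0.19
C = (1-|2L-1|)×S = (1-|-0.62|)×0.57 = 0.2166
H' = H/60 = 234/60 ≈ 3.9000; X = C×(1-|H' mod 2 - 1|) = 0.02166
m = L - C/2 = 0.19 - 0.1083 = 0.0817
Sector ⌊H'⌋ = 3 → (R',G',B') = (0.0, 0.02166, 0.2166)
RGB = ((R'+m)×255, (G'+m)×255, (B'+m)×255) = (20.8335, 26.3568, 76.0665)
Round half up → RGB(21, 26, 76)


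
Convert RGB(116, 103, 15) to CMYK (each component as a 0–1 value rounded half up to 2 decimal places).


R'=116/255≈0.4549, G'=103/255≈0.4039, B'=15/255≈0.0588
K = 1 - max(R',G',B') = 1 - 116/255 = 139/255 = 0.54509… → 0.55
(1-R'-K)/(1-K) simplifies to (max-R)/max with max = 116:
C = (116-116)/116 = 0/116 = 0 → 0.00
M = (116-103)/116 = 13/116 = 0.11206… → 0.11
Y = (116-15)/116 = 101/116 = 0.87068… → 0.87
= CMYK(0.00, 0.11, 0.87, 0.55)


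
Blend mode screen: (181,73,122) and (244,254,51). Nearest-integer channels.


Screen: C = 255 - (255-A)×(255-B)/255, rounded to nearest integer
R: 255 - (255-181)×(255-244)/255 = 255 - 814/255 ≈ 255 - 3.192 = 251.808 → 252
G: 255 - (255-73)×(255-254)/255 = 255 - 182/255 ≈ 255 - 0.714 = 254.286 → 254
B: 255 - (255-122)×(255-51)/255 = 255 - 27132/255 ≈ 255 - 106.400 = 148.600 → 149
= RGB(252, 254, 149)


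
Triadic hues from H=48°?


Triadic: equally spaced at 120° intervals
H1 = 48°
H2 = (48 + 120) mod 360 = 168°
H3 = (48 + 240) mod 360 = 288°
Triadic = 48°, 168°, 288°


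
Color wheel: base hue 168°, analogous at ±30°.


Base hue: 168°
Left analog: (168 - 30) mod 360 = 138°
Right analog: (168 + 30) mod 360 = 198°
Analogous hues = 138° and 198°


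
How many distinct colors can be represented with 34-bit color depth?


Colors = 2^bits = 2^34
= 17,179,869,184 colors


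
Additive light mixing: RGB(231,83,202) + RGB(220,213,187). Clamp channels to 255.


Additive: each channel = min(255, C₁+C₂)
R: 231+220 = 451 → 255
G: 83+213 = 296 → 255
B: 202+187 = 389 → 255
= RGB(255, 255, 255)


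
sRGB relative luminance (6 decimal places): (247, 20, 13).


Linearize each channel (sRGB transfer function): c = v/255; c_lin = c/12.92 if c ≤ 0.04045, else ((c+0.055)/1.055)^2.4
  R: 247/255 ≈ 0.968627 > 0.04045 → ((0.968627+0.055)/1.055)^2.4 ≈ 0.930111
  G: 20/255 ≈ 0.078431 > 0.04045 → ((0.078431+0.055)/1.055)^2.4 ≈ 0.006995
  B: 13/255 ≈ 0.050980 > 0.04045 → ((0.050980+0.055)/1.055)^2.4 ≈ 0.004025
R_lin = 0.930111, G_lin = 0.006995, B_lin = 0.004025
L = 0.2126×R + 0.7152×G + 0.0722×B
L = 0.2126×0.930111 + 0.7152×0.006995 + 0.0722×0.004025
L ≈ 0.203035


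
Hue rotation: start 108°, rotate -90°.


New hue = (H + rotation) mod 360
New hue = (108 -90) mod 360
= 18 mod 360
= 18°


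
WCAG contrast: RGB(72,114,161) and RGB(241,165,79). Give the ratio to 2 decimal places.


Linearize each sRGB channel c=v/255: c/12.92 if c ≤ 0.04045 else ((c+0.055)/1.055)^2.4
L = 0.2126×R_lin + 0.7152×G_lin + 0.0722×B_lin
Color 1 (72,114,161):
  R=72: 72/255≈0.2824 > 0.04045 → ((0.2824+0.055)/1.055)^2.4 ≈ 0.06480
  G=114: 114/255≈0.4471 > 0.04045 → ((0.4471+0.055)/1.055)^2.4 ≈ 0.16827
  B=161: 161/255≈0.6314 > 0.04045 → ((0.6314+0.055)/1.055)^2.4 ≈ 0.35640
  L1 = 0.2126×0.06480 + 0.7152×0.16827 + 0.0722×0.35640 ≈ 0.15986
Color 2 (241,165,79):
  R=241: 241/255≈0.9451 > 0.04045 → ((0.9451+0.055)/1.055)^2.4 ≈ 0.87962
  G=165: 165/255≈0.6471 > 0.04045 → ((0.6471+0.055)/1.055)^2.4 ≈ 0.37626
  B=79: 79/255≈0.3098 > 0.04045 → ((0.3098+0.055)/1.055)^2.4 ≈ 0.07819
  L2 = 0.2126×0.87962 + 0.7152×0.37626 + 0.0722×0.07819 ≈ 0.46176
Lighter = 0.46176, Darker = 0.15986
Ratio = (L_lighter + 0.05) / (L_darker + 0.05)
Ratio = (0.46176 + 0.05) / (0.15986 + 0.05) = 0.51176 / 0.20986 ≈ 2.4386
Ratio ≈ 2.44:1


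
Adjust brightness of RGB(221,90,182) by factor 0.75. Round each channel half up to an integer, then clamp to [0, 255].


Multiply each channel by 0.75, round half up, clamp to [0, 255]
R: 221×0.75 = 165.75 → round → 166
G: 90×0.75 = 67.5 → round → 68
B: 182×0.75 = 136.5 → round → 137
= RGB(166, 68, 137)


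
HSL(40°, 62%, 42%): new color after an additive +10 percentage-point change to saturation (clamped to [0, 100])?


Original S = 62%
Adjustment = +10 percentage points
New S = 62 + (10) = 72
Clamp to [0, 100] → 72
= HSL(40°, 72%, 42%)


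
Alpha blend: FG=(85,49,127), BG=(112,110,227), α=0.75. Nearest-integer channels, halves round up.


C = α×F + (1-α)×B, with 1-α = 0.25
R: 0.75×85 + 0.25×112 = 63.75 + 28.00 = 91.75 → 92
G: 0.75×49 + 0.25×110 = 36.75 + 27.50 = 64.25 → 64
B: 0.75×127 + 0.25×227 = 95.25 + 56.75 = 152.00 → 152
= RGB(92, 64, 152)


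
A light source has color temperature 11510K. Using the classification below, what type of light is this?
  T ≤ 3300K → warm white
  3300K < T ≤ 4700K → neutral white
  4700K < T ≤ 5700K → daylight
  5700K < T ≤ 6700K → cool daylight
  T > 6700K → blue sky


Temperature: 11510K
11510K > 6700K → blue sky
Classification: blue sky


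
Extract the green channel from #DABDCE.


Color: #DABDCE
R = DA = 218
G = BD = 189
B = CE = 206
Green = 189


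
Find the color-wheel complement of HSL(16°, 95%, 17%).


Complement = opposite side of color wheel = hue + 180°
H' = (16 + 180) mod 360 = 196°
S and L unchanged.
= HSL(196°, 95%, 17%)


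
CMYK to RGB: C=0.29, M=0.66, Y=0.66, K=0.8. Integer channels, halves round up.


R = 255 × (1-C) × (1-K) = 255 × 0.71 × 0.20 = 36.21 → 36
G = 255 × (1-M) × (1-K) = 255 × 0.34 × 0.20 = 17.34 → 17
B = 255 × (1-Y) × (1-K) = 255 × 0.34 × 0.20 = 17.34 → 17
= RGB(36, 17, 17)


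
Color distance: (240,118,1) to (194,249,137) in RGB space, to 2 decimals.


d = √[(R₁-R₂)² + (G₁-G₂)² + (B₁-B₂)²]
d = √[(240-194)² + (118-249)² + (1-137)²]
d = √[2116 + 17161 + 18496]
d = √37773
d ≈ 194.35


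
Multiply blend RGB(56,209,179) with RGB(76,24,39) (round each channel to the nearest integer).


Multiply: C = A×B/255, rounded to nearest integer
R: 56×76/255 = 4256/255 ≈ 16.690 → 17
G: 209×24/255 = 5016/255 ≈ 19.671 → 20
B: 179×39/255 = 6981/255 ≈ 27.376 → 27
= RGB(17, 20, 27)


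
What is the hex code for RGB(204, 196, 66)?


R = 204 → CC (hex)
G = 196 → C4 (hex)
B = 66 → 42 (hex)
Hex = #CCC442


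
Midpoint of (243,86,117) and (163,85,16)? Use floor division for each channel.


Midpoint: each channel = ⌊(C₁+C₂)/2⌋
R: ⌊(243+163)/2⌋ = 203
G: ⌊(86+85)/2⌋ = 85
B: ⌊(117+16)/2⌋ = 66
= RGB(203, 85, 66)


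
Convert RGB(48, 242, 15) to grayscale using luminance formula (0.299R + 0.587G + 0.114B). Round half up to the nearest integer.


Gray = 0.299×R + 0.587×G + 0.114×B
Gray = 0.299×48 + 0.587×242 + 0.114×15
Gray = 14.352 + 142.054 + 1.710
Gray = 158.116 → round half up → 158
Gray = 158


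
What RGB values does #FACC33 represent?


FA → 250 (R)
CC → 204 (G)
33 → 51 (B)
= RGB(250, 204, 51)


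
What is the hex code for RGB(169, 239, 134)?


R = 169 → A9 (hex)
G = 239 → EF (hex)
B = 134 → 86 (hex)
Hex = #A9EF86


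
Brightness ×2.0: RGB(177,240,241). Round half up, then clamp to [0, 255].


Multiply each channel by 2.0, round half up, clamp to [0, 255]
R: 177×2.0 = 354 → clamp → 255
G: 240×2.0 = 480 → clamp → 255
B: 241×2.0 = 482 → clamp → 255
= RGB(255, 255, 255)


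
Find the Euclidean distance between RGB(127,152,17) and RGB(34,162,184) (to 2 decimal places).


d = √[(R₁-R₂)² + (G₁-G₂)² + (B₁-B₂)²]
d = √[(127-34)² + (152-162)² + (17-184)²]
d = √[8649 + 100 + 27889]
d = √36638
d ≈ 191.41


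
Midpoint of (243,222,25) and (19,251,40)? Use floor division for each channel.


Midpoint: each channel = ⌊(C₁+C₂)/2⌋
R: ⌊(243+19)/2⌋ = 131
G: ⌊(222+251)/2⌋ = 236
B: ⌊(25+40)/2⌋ = 32
= RGB(131, 236, 32)


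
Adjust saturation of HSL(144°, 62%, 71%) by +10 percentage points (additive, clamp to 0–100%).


Original S = 62%
Adjustment = +10 percentage points
New S = 62 + (10) = 72
Clamp to [0, 100] → 72
= HSL(144°, 72%, 71%)


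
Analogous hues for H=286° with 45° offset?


Base hue: 286°
Left analog: (286 - 45) mod 360 = 241°
Right analog: (286 + 45) mod 360 = 331°
Analogous hues = 241° and 331°


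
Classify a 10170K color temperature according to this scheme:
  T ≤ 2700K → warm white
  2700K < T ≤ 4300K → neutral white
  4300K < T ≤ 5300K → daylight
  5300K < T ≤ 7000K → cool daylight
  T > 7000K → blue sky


Temperature: 10170K
10170K > 7000K → blue sky
Classification: blue sky


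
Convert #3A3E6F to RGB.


3A → 58 (R)
3E → 62 (G)
6F → 111 (B)
= RGB(58, 62, 111)


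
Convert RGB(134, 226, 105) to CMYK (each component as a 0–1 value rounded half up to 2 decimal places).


R'=134/255≈0.5255, G'=226/255≈0.8863, B'=105/255≈0.4118
K = 1 - max(R',G',B') = 1 - 226/255 = 29/255 = 0.11372… → 0.11
(1-R'-K)/(1-K) simplifies to (max-R)/max with max = 226:
C = (226-134)/226 = 92/226 = 0.40707… → 0.41
M = (226-226)/226 = 0/226 = 0 → 0.00
Y = (226-105)/226 = 121/226 = 0.53539… → 0.54
= CMYK(0.41, 0.00, 0.54, 0.11)


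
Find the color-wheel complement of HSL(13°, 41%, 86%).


Complement = opposite side of color wheel = hue + 180°
H' = (13 + 180) mod 360 = 193°
S and L unchanged.
= HSL(193°, 41%, 86%)


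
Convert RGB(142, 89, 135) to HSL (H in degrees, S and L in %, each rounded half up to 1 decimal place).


Normalize: R'=142/255≈0.5569, G'=89/255≈0.3490, B'=135/255≈0.5294
Max=142/255, Min=89/255, Δ=Max-Min=53/255
L = (Max+Min)/2 = (142+89)/510 = 231/510 = 0.45294… → L = 45.3%
L ≤ 0.5 → S = Δ/(Max+Min) = 53/(142+89) = 53/231 = 0.22943… → S = 22.9%
(the 1/255 factors cancel in S and H, so raw channel differences can be used)
Max is R' → H = 60 × (((G-B)/Δ) mod 6) = 60 × (((89-135)/53) mod 6)
  (-46)/53 = -0.8679…; negative, so add 6 → 5.1320…
  H = 60 × 5.1320… = 307.924…° → H = 307.9°
= HSL(307.9°, 22.9%, 45.3%)


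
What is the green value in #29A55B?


Color: #29A55B
R = 29 = 41
G = A5 = 165
B = 5B = 91
Green = 165


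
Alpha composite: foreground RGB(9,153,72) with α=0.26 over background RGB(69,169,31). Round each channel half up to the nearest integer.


C = α×F + (1-α)×B, with 1-α = 0.74
R: 0.26×9 + 0.74×69 = 2.34 + 51.06 = 53.40 → 53
G: 0.26×153 + 0.74×169 = 39.78 + 125.06 = 164.84 → 165
B: 0.26×72 + 0.74×31 = 18.72 + 22.94 = 41.66 → 42
= RGB(53, 165, 42)


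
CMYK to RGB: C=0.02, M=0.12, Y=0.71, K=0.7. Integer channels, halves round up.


R = 255 × (1-C) × (1-K) = 255 × 0.98 × 0.30 = 74.97 → 75
G = 255 × (1-M) × (1-K) = 255 × 0.88 × 0.30 = 67.32 → 67
B = 255 × (1-Y) × (1-K) = 255 × 0.29 × 0.30 = 22.185 → 22
= RGB(75, 67, 22)


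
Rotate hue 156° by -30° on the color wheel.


New hue = (H + rotation) mod 360
New hue = (156 -30) mod 360
= 126 mod 360
= 126°


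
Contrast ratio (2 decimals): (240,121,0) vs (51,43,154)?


Linearize each sRGB channel c=v/255: c/12.92 if c ≤ 0.04045 else ((c+0.055)/1.055)^2.4
L = 0.2126×R_lin + 0.7152×G_lin + 0.0722×B_lin
Color 1 (240,121,0):
  R=240: 240/255≈0.9412 > 0.04045 → ((0.9412+0.055)/1.055)^2.4 ≈ 0.87137
  G=121: 121/255≈0.4745 > 0.04045 → ((0.4745+0.055)/1.055)^2.4 ≈ 0.19120
  B=0: 0/255≈0.0000 ≤ 0.04045 → 0.0000/12.92 ≈ 0.00000
  L1 = 0.2126×0.87137 + 0.7152×0.19120 + 0.0722×0.00000 ≈ 0.32200
Color 2 (51,43,154):
  R=51: 51/255≈0.2000 > 0.04045 → ((0.2000+0.055)/1.055)^2.4 ≈ 0.03310
  G=43: 43/255≈0.1686 > 0.04045 → ((0.1686+0.055)/1.055)^2.4 ≈ 0.02416
  B=154: 154/255≈0.6039 > 0.04045 → ((0.6039+0.055)/1.055)^2.4 ≈ 0.32314
  L2 = 0.2126×0.03310 + 0.7152×0.02416 + 0.0722×0.32314 ≈ 0.04765
Lighter = 0.32200, Darker = 0.04765
Ratio = (L_lighter + 0.05) / (L_darker + 0.05)
Ratio = (0.32200 + 0.05) / (0.04765 + 0.05) = 0.37200 / 0.09765 ≈ 3.8097
Ratio ≈ 3.81:1


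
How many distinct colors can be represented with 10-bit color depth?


Colors = 2^bits = 2^10
= 1,024 colors


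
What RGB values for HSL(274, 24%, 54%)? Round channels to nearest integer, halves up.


H=274°, S=0.24, L=0.54
C = (1-|2L-1|)×S = (1-|0.08|)×0.24 = 0.2208
H' = H/60 = 274/60 ≈ 4.5667; X = C×(1-|H' mod 2 - 1|) = 0.12512
m = L - C/2 = 0.54 - 0.1104 = 0.4296
Sector ⌊H'⌋ = 4 → (R',G',B') = (0.12512, 0.0, 0.2208)
RGB = ((R'+m)×255, (G'+m)×255, (B'+m)×255) = (141.4536, 109.548, 165.852)
Round half up → RGB(141, 110, 166)


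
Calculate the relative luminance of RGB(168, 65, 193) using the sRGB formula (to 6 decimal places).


Linearize each channel (sRGB transfer function): c = v/255; c_lin = c/12.92 if c ≤ 0.04045, else ((c+0.055)/1.055)^2.4
  R: 168/255 ≈ 0.658824 > 0.04045 → ((0.658824+0.055)/1.055)^2.4 ≈ 0.391572
  G: 65/255 ≈ 0.254902 > 0.04045 → ((0.254902+0.055)/1.055)^2.4 ≈ 0.052861
  B: 193/255 ≈ 0.756863 > 0.04045 → ((0.756863+0.055)/1.055)^2.4 ≈ 0.533276
R_lin = 0.391572, G_lin = 0.052861, B_lin = 0.533276
L = 0.2126×R + 0.7152×G + 0.0722×B
L = 0.2126×0.391572 + 0.7152×0.052861 + 0.0722×0.533276
L ≈ 0.159557


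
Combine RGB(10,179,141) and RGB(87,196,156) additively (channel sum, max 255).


Additive: each channel = min(255, C₁+C₂)
R: 10+87 = 97 → 97
G: 179+196 = 375 → 255
B: 141+156 = 297 → 255
= RGB(97, 255, 255)


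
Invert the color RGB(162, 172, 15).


Invert: (255-R, 255-G, 255-B)
R: 255-162 = 93
G: 255-172 = 83
B: 255-15 = 240
= RGB(93, 83, 240)


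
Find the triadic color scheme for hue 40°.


Triadic: equally spaced at 120° intervals
H1 = 40°
H2 = (40 + 120) mod 360 = 160°
H3 = (40 + 240) mod 360 = 280°
Triadic = 40°, 160°, 280°


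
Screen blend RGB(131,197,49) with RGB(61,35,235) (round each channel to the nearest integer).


Screen: C = 255 - (255-A)×(255-B)/255, rounded to nearest integer
R: 255 - (255-131)×(255-61)/255 = 255 - 24056/255 ≈ 255 - 94.337 = 160.663 → 161
G: 255 - (255-197)×(255-35)/255 = 255 - 12760/255 ≈ 255 - 50.039 = 204.961 → 205
B: 255 - (255-49)×(255-235)/255 = 255 - 4120/255 ≈ 255 - 16.157 = 238.843 → 239
= RGB(161, 205, 239)


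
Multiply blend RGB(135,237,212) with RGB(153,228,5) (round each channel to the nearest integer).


Multiply: C = A×B/255, rounded to nearest integer
R: 135×153/255 = 20655/255 ≈ 81.000 → 81
G: 237×228/255 = 54036/255 ≈ 211.906 → 212
B: 212×5/255 = 1060/255 ≈ 4.157 → 4
= RGB(81, 212, 4)


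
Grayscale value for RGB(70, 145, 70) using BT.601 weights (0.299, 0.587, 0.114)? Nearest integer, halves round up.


Gray = 0.299×R + 0.587×G + 0.114×B
Gray = 0.299×70 + 0.587×145 + 0.114×70
Gray = 20.930 + 85.115 + 7.980
Gray = 114.025 → round half up → 114
Gray = 114


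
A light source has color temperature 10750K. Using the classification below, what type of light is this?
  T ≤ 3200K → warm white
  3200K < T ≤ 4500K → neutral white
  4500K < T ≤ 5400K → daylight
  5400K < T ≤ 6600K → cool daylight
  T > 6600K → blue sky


Temperature: 10750K
10750K > 6600K → blue sky
Classification: blue sky


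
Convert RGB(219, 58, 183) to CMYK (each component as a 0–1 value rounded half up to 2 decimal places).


R'=219/255≈0.8588, G'=58/255≈0.2275, B'=183/255≈0.7176
K = 1 - max(R',G',B') = 1 - 219/255 = 36/255 = 0.14117… → 0.14
(1-R'-K)/(1-K) simplifies to (max-R)/max with max = 219:
C = (219-219)/219 = 0/219 = 0 → 0.00
M = (219-58)/219 = 161/219 = 0.73515… → 0.74
Y = (219-183)/219 = 36/219 = 0.16438… → 0.16
= CMYK(0.00, 0.74, 0.16, 0.14)


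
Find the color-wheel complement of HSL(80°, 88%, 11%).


Complement = opposite side of color wheel = hue + 180°
H' = (80 + 180) mod 360 = 260°
S and L unchanged.
= HSL(260°, 88%, 11%)


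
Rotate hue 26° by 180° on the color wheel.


New hue = (H + rotation) mod 360
New hue = (26 + 180) mod 360
= 206 mod 360
= 206°


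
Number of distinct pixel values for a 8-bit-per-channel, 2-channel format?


Total bits = 8 bits/channel × 2 channels = 16 bits
Distinct pixel values = 2^16
= 65,536 pixel values


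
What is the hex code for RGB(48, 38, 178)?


R = 48 → 30 (hex)
G = 38 → 26 (hex)
B = 178 → B2 (hex)
Hex = #3026B2


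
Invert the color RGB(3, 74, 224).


Invert: (255-R, 255-G, 255-B)
R: 255-3 = 252
G: 255-74 = 181
B: 255-224 = 31
= RGB(252, 181, 31)


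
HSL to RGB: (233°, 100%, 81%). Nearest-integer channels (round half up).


H=233°, S=1.00, L=0.81
C = (1-|2L-1|)×S = (1-|0.62|)×1.00 = 0.38
H' = H/60 = 233/60 ≈ 3.8833; X = C×(1-|H' mod 2 - 1|) ≈ 0.0443
m = L - C/2 = 0.81 - 0.19 = 0.62
Sector ⌊H'⌋ = 3 → (R',G',B') = (0.0, ≈0.0443, 0.38)
RGB = ((R'+m)×255, (G'+m)×255, (B'+m)×255) = (158.1, 169.405, 255.0)
Round half up → RGB(158, 169, 255)


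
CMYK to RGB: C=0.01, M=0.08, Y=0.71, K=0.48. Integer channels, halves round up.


R = 255 × (1-C) × (1-K) = 255 × 0.99 × 0.52 = 131.274 → 131
G = 255 × (1-M) × (1-K) = 255 × 0.92 × 0.52 = 121.992 → 122
B = 255 × (1-Y) × (1-K) = 255 × 0.29 × 0.52 = 38.454 → 38
= RGB(131, 122, 38)


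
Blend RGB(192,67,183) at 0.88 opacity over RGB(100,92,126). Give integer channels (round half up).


C = α×F + (1-α)×B, with 1-α = 0.12
R: 0.88×192 + 0.12×100 = 168.96 + 12.00 = 180.96 → 181
G: 0.88×67 + 0.12×92 = 58.96 + 11.04 = 70.00 → 70
B: 0.88×183 + 0.12×126 = 161.04 + 15.12 = 176.16 → 176
= RGB(181, 70, 176)


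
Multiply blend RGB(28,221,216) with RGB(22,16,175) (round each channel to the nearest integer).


Multiply: C = A×B/255, rounded to nearest integer
R: 28×22/255 = 616/255 ≈ 2.416 → 2
G: 221×16/255 = 3536/255 ≈ 13.867 → 14
B: 216×175/255 = 37800/255 ≈ 148.235 → 148
= RGB(2, 14, 148)
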